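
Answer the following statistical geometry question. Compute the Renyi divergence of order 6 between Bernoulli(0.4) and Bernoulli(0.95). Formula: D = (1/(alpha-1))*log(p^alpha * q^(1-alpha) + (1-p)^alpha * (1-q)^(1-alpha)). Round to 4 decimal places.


Renyi divergence of order alpha between Bernoulli distributions:
D = (1/(alpha-1))*log(p^alpha * q^(1-alpha) + (1-p)^alpha * (1-q)^(1-alpha)).
alpha = 6, p = 0.4, q = 0.95.
p^alpha * q^(1-alpha) = 0.4^6 * 0.95^-5 = 0.005293.
(1-p)^alpha * (1-q)^(1-alpha) = 0.6^6 * 0.05^-5 = 149299.2.
sum = 0.005293 + 149299.2 = 149299.205293.
D = (1/5)*log(149299.205293) = 2.3827

2.3827


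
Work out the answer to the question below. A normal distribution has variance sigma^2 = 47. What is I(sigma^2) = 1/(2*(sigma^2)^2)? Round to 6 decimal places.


Fisher information for variance: I(sigma^2) = 1/(2*sigma^4).
sigma^2 = 47, so sigma^4 = 2209.
I = 1/(2*2209) = 1/4418 = 0.000226

0.000226


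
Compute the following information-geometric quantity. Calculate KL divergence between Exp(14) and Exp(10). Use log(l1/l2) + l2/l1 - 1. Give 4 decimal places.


KL divergence for exponential family:
KL = log(l1/l2) + l2/l1 - 1.
log(14/10) = 0.336472.
10/14 = 0.714286.
KL = 0.336472 + 0.714286 - 1 = 0.0508

0.0508


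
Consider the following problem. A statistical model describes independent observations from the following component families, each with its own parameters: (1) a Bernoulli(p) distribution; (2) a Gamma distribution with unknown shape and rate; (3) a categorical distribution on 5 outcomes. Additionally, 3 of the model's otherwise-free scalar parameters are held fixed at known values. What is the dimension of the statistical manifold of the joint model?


The dimension of a statistical manifold equals the number of free
(independent) real parameters of the model. For a product of independent
blocks the parameter counts add.
- Bernoulli (p): 1.
- Gamma (shape, rate): 2.
- categorical on 5 outcomes (probabilities sum to 1): 5-1 = 4.
Total = 1 + 2 + 4 = 7.
3 parameter(s) fixed at known values: 7 - 3 = 4.
Dimension = 4

4


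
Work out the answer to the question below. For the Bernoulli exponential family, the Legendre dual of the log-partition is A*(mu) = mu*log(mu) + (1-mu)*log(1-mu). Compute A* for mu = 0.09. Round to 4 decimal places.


Legendre transform for Bernoulli:
A*(mu) = mu*log(mu) + (1-mu)*log(1-mu).
mu = 0.09, 1-mu = 0.91.
mu*log(mu) = 0.09*log(0.09) = -0.216715.
(1-mu)*log(1-mu) = 0.91*log(0.91) = -0.085823.
A* = -0.216715 + -0.085823 = -0.3025

-0.3025


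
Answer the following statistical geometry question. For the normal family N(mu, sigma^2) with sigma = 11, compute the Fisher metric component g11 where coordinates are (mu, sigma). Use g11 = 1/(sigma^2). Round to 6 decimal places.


For the 2-parameter normal family, the Fisher metric has:
  g11 = 1/sigma^2, g22 = 2/sigma^2.
sigma = 11, sigma^2 = 121.
g11 = 0.008264

0.008264


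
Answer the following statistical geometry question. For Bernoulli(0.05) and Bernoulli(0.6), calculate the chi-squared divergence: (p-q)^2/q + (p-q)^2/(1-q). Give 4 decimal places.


Chi-squared divergence between Bernoulli distributions:
chi^2 = (p-q)^2/q + (p-q)^2/(1-q).
p = 0.05, q = 0.6, p-q = -0.55.
(p-q)^2 = 0.3025.
term1 = 0.3025/0.6 = 0.504167.
term2 = 0.3025/0.4 = 0.75625.
chi^2 = 0.504167 + 0.75625 = 1.2604

1.2604


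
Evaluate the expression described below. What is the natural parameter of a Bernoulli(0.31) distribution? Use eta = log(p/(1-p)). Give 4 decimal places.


Natural parameter for Bernoulli: eta = log(p/(1-p)).
p = 0.31, 1-p = 0.69.
p/(1-p) = 0.449275.
eta = log(0.449275) = -0.8001

-0.8001


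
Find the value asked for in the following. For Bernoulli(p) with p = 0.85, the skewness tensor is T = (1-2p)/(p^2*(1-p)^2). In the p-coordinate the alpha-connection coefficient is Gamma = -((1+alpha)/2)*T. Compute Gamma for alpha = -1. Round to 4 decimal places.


Skewness (Amari-Chentsov) tensor: T = (1-2p)/(p^2*(1-p)^2).
p = 0.85, 1-2p = -0.7, p^2 = 0.7225, (1-p)^2 = 0.0225.
T = -0.7/(0.7225 * 0.0225) = -43.060361.
In the p-coordinate, Gamma^(alpha) = Gamma^(0) - (alpha/2)*T with Gamma^(0) = (1/2)*g'(p) = -T/2,
so Gamma^(alpha) = -((1+alpha)/2)*T.
alpha = -1, -(1+alpha)/2 = 0.0.
Gamma = 0.0 * -43.060361 = 0.0000

0.0000


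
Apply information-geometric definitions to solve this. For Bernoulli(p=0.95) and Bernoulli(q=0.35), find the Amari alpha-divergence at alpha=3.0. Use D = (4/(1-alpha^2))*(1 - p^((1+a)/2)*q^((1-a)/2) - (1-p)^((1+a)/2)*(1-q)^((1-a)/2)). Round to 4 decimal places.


Amari alpha-divergence:
D = (4/(1-alpha^2))*(1 - p^((1+a)/2)*q^((1-a)/2) - (1-p)^((1+a)/2)*(1-q)^((1-a)/2)).
alpha = 3.0, p = 0.95, q = 0.35.
e1 = (1+alpha)/2 = 2.0, e2 = (1-alpha)/2 = -1.0.
t1 = p^e1 * q^e2 = 0.95^2.0 * 0.35^-1.0 = 2.578571.
t2 = (1-p)^e1 * (1-q)^e2 = 0.05^2.0 * 0.65^-1.0 = 0.003846.
4/(1-alpha^2) = -0.5.
D = -0.5*(1 - 2.578571 - 0.003846) = 0.7912

0.7912


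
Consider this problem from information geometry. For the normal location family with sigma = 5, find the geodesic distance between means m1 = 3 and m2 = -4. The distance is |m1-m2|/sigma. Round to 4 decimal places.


On the fixed-variance normal subfamily, geodesic distance = |m1-m2|/sigma.
|3 - -4| = 7.
sigma = 5.
d = 7/5 = 1.4000

1.4000


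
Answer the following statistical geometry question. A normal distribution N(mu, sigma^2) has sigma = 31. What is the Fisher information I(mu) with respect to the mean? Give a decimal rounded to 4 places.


The Fisher information for the mean of a normal distribution is I(mu) = 1/sigma^2.
sigma = 31, so sigma^2 = 961.
I(mu) = 1/961 = 0.0010

0.0010


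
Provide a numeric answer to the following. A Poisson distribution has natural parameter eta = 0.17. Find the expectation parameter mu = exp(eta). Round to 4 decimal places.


Expectation parameter for Poisson exponential family:
mu = exp(eta).
eta = 0.17.
mu = exp(0.17) = 1.1853

1.1853


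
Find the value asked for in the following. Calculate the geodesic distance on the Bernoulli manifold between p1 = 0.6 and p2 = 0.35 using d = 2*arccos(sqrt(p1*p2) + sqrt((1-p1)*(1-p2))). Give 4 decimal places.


Geodesic distance on Bernoulli manifold:
d(p1,p2) = 2*arccos(sqrt(p1*p2) + sqrt((1-p1)*(1-p2))).
sqrt(p1*p2) = sqrt(0.6*0.35) = 0.458258.
sqrt((1-p1)*(1-p2)) = sqrt(0.4*0.65) = 0.509902.
arg = 0.458258 + 0.509902 = 0.96816.
d = 2*arccos(0.96816) = 0.5061

0.5061


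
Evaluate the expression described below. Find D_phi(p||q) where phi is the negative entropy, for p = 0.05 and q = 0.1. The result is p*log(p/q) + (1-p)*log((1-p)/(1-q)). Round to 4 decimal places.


Bregman divergence with negative entropy generator:
D = p*log(p/q) + (1-p)*log((1-p)/(1-q)).
p = 0.05, q = 0.1.
p*log(p/q) = 0.05*log(0.05/0.1) = -0.034657.
(1-p)*log((1-p)/(1-q)) = 0.95*log(0.95/0.9) = 0.051364.
D = -0.034657 + 0.051364 = 0.0167

0.0167


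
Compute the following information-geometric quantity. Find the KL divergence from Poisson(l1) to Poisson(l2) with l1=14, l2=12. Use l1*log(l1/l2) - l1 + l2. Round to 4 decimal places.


KL divergence for Poisson:
KL = l1*log(l1/l2) - l1 + l2.
l1 = 14, l2 = 12.
log(14/12) = 0.154151.
l1*log(l1/l2) = 14 * 0.154151 = 2.15811.
KL = 2.15811 - 14 + 12 = 0.1581

0.1581


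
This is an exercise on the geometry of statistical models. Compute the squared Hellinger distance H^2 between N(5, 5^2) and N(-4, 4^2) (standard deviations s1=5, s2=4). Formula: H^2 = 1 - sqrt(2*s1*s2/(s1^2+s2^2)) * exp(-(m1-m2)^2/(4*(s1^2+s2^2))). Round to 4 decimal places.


Squared Hellinger distance for Gaussians:
H^2 = 1 - sqrt(2*s1*s2/(s1^2+s2^2)) * exp(-(m1-m2)^2/(4*(s1^2+s2^2))).
s1^2 = 25, s2^2 = 16, s1^2+s2^2 = 41.
sqrt(2*5*4/(41)) = 0.98773.
(m1-m2)^2 = (9)^2 = 81.
exp(-81/(4*41)) = exp(-0.493902) = 0.61024.
H^2 = 1 - 0.98773*0.61024 = 0.3972

0.3972


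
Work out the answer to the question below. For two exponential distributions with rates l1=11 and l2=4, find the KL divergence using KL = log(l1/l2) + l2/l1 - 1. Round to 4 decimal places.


KL divergence for exponential family:
KL = log(l1/l2) + l2/l1 - 1.
log(11/4) = 1.011601.
4/11 = 0.363636.
KL = 1.011601 + 0.363636 - 1 = 0.3752

0.3752


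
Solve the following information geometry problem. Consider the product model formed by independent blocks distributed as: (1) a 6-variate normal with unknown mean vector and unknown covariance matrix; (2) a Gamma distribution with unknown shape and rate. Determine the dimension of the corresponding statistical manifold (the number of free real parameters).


The dimension of a statistical manifold equals the number of free
(independent) real parameters of the model. For a product of independent
blocks the parameter counts add.
- 6-variate normal: 6 (mean) + 6*7/2 = 21 (symmetric covariance) = 27.
- Gamma (shape, rate): 2.
Total = 27 + 2 = 29.
Dimension = 29

29


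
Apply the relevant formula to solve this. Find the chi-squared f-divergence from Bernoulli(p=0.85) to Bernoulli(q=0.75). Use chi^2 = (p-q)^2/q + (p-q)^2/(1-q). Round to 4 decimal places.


Chi-squared divergence between Bernoulli distributions:
chi^2 = (p-q)^2/q + (p-q)^2/(1-q).
p = 0.85, q = 0.75, p-q = 0.1.
(p-q)^2 = 0.01.
term1 = 0.01/0.75 = 0.013333.
term2 = 0.01/0.25 = 0.04.
chi^2 = 0.013333 + 0.04 = 0.0533

0.0533


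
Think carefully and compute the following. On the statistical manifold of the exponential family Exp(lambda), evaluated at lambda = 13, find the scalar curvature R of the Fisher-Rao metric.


This family has a single free parameter, so its statistical manifold
is 1-dimensional. The Riemann curvature tensor of any 1-dimensional
Riemannian manifold vanishes identically, so R = 0.

0


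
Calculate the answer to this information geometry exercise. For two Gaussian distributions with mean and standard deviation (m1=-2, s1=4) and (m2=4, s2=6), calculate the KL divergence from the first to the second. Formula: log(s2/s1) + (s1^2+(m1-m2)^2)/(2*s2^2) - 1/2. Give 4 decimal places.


KL divergence between normal distributions:
KL = log(s2/s1) + (s1^2 + (m1-m2)^2)/(2*s2^2) - 1/2.
log(6/4) = 0.405465.
(4^2 + (-2-4)^2)/(2*6^2) = (16 + 36)/72 = 0.722222.
KL = 0.405465 + 0.722222 - 0.5 = 0.6277

0.6277


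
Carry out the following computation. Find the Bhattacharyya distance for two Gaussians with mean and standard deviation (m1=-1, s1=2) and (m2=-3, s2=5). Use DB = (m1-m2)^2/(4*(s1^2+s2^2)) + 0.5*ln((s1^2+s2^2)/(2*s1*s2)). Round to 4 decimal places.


Bhattacharyya distance between two Gaussians:
DB = (m1-m2)^2/(4*(s1^2+s2^2)) + (1/2)*ln((s1^2+s2^2)/(2*s1*s2)).
(m1-m2)^2 = (2)^2 = 4.
s1^2+s2^2 = 4 + 25 = 29.
term1 = 4/116 = 0.034483.
term2 = 0.5*ln(29/20.0) = 0.185782.
DB = 0.034483 + 0.185782 = 0.2203

0.2203


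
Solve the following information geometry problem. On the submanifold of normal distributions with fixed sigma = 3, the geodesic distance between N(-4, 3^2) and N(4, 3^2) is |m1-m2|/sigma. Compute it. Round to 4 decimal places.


On the fixed-variance normal subfamily, geodesic distance = |m1-m2|/sigma.
|-4 - 4| = 8.
sigma = 3.
d = 8/3 = 2.6667

2.6667


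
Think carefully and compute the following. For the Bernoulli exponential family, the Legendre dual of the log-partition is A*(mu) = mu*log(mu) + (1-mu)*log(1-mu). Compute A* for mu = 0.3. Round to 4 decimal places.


Legendre transform for Bernoulli:
A*(mu) = mu*log(mu) + (1-mu)*log(1-mu).
mu = 0.3, 1-mu = 0.7.
mu*log(mu) = 0.3*log(0.3) = -0.361192.
(1-mu)*log(1-mu) = 0.7*log(0.7) = -0.249672.
A* = -0.361192 + -0.249672 = -0.6109

-0.6109


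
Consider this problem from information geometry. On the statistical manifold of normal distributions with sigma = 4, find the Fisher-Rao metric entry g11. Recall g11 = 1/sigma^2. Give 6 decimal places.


For the 2-parameter normal family, the Fisher metric has:
  g11 = 1/sigma^2, g22 = 2/sigma^2.
sigma = 4, sigma^2 = 16.
g11 = 0.062500

0.062500


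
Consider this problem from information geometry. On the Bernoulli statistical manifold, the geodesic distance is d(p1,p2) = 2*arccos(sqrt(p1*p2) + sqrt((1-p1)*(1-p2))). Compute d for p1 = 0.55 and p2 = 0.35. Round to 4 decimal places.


Geodesic distance on Bernoulli manifold:
d(p1,p2) = 2*arccos(sqrt(p1*p2) + sqrt((1-p1)*(1-p2))).
sqrt(p1*p2) = sqrt(0.55*0.35) = 0.438748.
sqrt((1-p1)*(1-p2)) = sqrt(0.45*0.65) = 0.540833.
arg = 0.438748 + 0.540833 = 0.979581.
d = 2*arccos(0.979581) = 0.4049

0.4049


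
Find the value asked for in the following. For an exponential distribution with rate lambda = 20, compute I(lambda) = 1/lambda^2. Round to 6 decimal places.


Fisher information for exponential: I(lambda) = 1/lambda^2.
lambda = 20, lambda^2 = 400.
I = 1/400 = 0.002500

0.002500


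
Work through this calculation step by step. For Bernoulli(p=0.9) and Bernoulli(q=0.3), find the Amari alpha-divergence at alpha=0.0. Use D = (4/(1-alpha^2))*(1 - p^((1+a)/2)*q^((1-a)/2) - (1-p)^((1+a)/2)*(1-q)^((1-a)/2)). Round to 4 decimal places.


Amari alpha-divergence:
D = (4/(1-alpha^2))*(1 - p^((1+a)/2)*q^((1-a)/2) - (1-p)^((1+a)/2)*(1-q)^((1-a)/2)).
alpha = 0.0, p = 0.9, q = 0.3.
e1 = (1+alpha)/2 = 0.5, e2 = (1-alpha)/2 = 0.5.
t1 = p^e1 * q^e2 = 0.9^0.5 * 0.3^0.5 = 0.519615.
t2 = (1-p)^e1 * (1-q)^e2 = 0.1^0.5 * 0.7^0.5 = 0.264575.
4/(1-alpha^2) = 4.0.
D = 4.0*(1 - 0.519615 - 0.264575) = 0.8632

0.8632


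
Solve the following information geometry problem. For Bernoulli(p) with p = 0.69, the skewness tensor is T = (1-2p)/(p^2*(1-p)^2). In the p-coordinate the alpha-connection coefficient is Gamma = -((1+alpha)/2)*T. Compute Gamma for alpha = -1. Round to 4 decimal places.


Skewness (Amari-Chentsov) tensor: T = (1-2p)/(p^2*(1-p)^2).
p = 0.69, 1-2p = -0.38, p^2 = 0.4761, (1-p)^2 = 0.0961.
T = -0.38/(0.4761 * 0.0961) = -8.305428.
In the p-coordinate, Gamma^(alpha) = Gamma^(0) - (alpha/2)*T with Gamma^(0) = (1/2)*g'(p) = -T/2,
so Gamma^(alpha) = -((1+alpha)/2)*T.
alpha = -1, -(1+alpha)/2 = 0.0.
Gamma = 0.0 * -8.305428 = 0.0000

0.0000


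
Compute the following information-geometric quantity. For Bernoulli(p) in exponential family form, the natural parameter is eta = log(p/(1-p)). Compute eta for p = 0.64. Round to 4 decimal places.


Natural parameter for Bernoulli: eta = log(p/(1-p)).
p = 0.64, 1-p = 0.36.
p/(1-p) = 1.777778.
eta = log(1.777778) = 0.5754

0.5754


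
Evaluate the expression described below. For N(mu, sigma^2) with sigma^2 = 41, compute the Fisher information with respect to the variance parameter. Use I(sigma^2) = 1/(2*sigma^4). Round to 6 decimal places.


Fisher information for variance: I(sigma^2) = 1/(2*sigma^4).
sigma^2 = 41, so sigma^4 = 1681.
I = 1/(2*1681) = 1/3362 = 0.000297

0.000297


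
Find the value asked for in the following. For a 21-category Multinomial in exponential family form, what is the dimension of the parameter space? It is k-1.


Exponential family dimension calculation:
For Multinomial with k=21 categories, dim = k-1 = 20.

20


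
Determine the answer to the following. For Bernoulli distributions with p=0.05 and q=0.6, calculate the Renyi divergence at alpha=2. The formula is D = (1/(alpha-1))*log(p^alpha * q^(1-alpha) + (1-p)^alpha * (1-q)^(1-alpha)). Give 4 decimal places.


Renyi divergence of order alpha between Bernoulli distributions:
D = (1/(alpha-1))*log(p^alpha * q^(1-alpha) + (1-p)^alpha * (1-q)^(1-alpha)).
alpha = 2, p = 0.05, q = 0.6.
p^alpha * q^(1-alpha) = 0.05^2 * 0.6^-1 = 0.004167.
(1-p)^alpha * (1-q)^(1-alpha) = 0.95^2 * 0.4^-1 = 2.25625.
sum = 0.004167 + 2.25625 = 2.260417.
D = (1/1)*log(2.260417) = 0.8155

0.8155


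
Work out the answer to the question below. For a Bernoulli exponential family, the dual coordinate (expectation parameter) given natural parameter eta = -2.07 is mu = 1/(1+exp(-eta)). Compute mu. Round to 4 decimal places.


Dual coordinate (expectation parameter) for Bernoulli:
mu = 1/(1+exp(-eta)).
eta = -2.07.
exp(-eta) = exp(2.07) = 7.924823.
mu = 1/(1+7.924823) = 0.1120

0.1120


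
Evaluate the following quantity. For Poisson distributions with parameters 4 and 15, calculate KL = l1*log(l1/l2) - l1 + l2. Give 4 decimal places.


KL divergence for Poisson:
KL = l1*log(l1/l2) - l1 + l2.
l1 = 4, l2 = 15.
log(4/15) = -1.321756.
l1*log(l1/l2) = 4 * -1.321756 = -5.287023.
KL = -5.287023 - 4 + 15 = 5.7130

5.7130


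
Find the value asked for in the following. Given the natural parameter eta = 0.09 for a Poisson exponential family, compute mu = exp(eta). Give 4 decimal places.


Expectation parameter for Poisson exponential family:
mu = exp(eta).
eta = 0.09.
mu = exp(0.09) = 1.0942

1.0942


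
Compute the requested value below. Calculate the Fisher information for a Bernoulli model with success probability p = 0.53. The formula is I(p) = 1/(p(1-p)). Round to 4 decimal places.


For Bernoulli(p), Fisher information is I(p) = 1/(p*(1-p)).
p = 0.53, 1-p = 0.47.
p*(1-p) = 0.2491.
I(p) = 1/0.2491 = 4.0145

4.0145


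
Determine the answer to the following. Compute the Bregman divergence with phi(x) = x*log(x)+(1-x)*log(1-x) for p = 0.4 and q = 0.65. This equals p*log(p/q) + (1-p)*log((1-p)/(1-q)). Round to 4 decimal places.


Bregman divergence with negative entropy generator:
D = p*log(p/q) + (1-p)*log((1-p)/(1-q)).
p = 0.4, q = 0.65.
p*log(p/q) = 0.4*log(0.4/0.65) = -0.194203.
(1-p)*log((1-p)/(1-q)) = 0.6*log(0.6/0.35) = 0.323398.
D = -0.194203 + 0.323398 = 0.1292

0.1292


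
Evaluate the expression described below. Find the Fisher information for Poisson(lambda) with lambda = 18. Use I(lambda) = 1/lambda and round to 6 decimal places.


Fisher information for Poisson: I(lambda) = 1/lambda.
lambda = 18.
I(lambda) = 1/18 = 0.055556

0.055556


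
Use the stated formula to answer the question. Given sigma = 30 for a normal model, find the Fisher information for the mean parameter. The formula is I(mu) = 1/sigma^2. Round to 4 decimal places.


The Fisher information for the mean of a normal distribution is I(mu) = 1/sigma^2.
sigma = 30, so sigma^2 = 900.
I(mu) = 1/900 = 0.0011

0.0011


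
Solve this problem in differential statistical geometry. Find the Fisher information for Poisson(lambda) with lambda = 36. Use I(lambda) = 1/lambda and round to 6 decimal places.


Fisher information for Poisson: I(lambda) = 1/lambda.
lambda = 36.
I(lambda) = 1/36 = 0.027778

0.027778


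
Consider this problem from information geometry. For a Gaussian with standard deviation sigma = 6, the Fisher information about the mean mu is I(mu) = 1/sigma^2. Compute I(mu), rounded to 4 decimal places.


The Fisher information for the mean of a normal distribution is I(mu) = 1/sigma^2.
sigma = 6, so sigma^2 = 36.
I(mu) = 1/36 = 0.0278

0.0278


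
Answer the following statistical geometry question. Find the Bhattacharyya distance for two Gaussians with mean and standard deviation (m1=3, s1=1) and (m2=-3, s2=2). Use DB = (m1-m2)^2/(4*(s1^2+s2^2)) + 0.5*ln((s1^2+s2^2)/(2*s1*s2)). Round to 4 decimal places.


Bhattacharyya distance between two Gaussians:
DB = (m1-m2)^2/(4*(s1^2+s2^2)) + (1/2)*ln((s1^2+s2^2)/(2*s1*s2)).
(m1-m2)^2 = (6)^2 = 36.
s1^2+s2^2 = 1 + 4 = 5.
term1 = 36/20 = 1.8.
term2 = 0.5*ln(5/4.0) = 0.111572.
DB = 1.8 + 0.111572 = 1.9116

1.9116


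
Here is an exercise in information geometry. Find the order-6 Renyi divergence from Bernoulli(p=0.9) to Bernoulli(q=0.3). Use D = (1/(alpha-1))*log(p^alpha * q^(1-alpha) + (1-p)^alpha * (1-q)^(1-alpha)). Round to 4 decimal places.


Renyi divergence of order alpha between Bernoulli distributions:
D = (1/(alpha-1))*log(p^alpha * q^(1-alpha) + (1-p)^alpha * (1-q)^(1-alpha)).
alpha = 6, p = 0.9, q = 0.3.
p^alpha * q^(1-alpha) = 0.9^6 * 0.3^-5 = 218.7.
(1-p)^alpha * (1-q)^(1-alpha) = 0.1^6 * 0.7^-5 = 6e-06.
sum = 218.7 + 6e-06 = 218.700006.
D = (1/5)*log(218.700006) = 1.0775

1.0775


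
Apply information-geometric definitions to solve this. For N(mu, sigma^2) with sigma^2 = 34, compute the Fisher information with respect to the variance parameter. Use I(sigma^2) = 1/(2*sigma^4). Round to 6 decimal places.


Fisher information for variance: I(sigma^2) = 1/(2*sigma^4).
sigma^2 = 34, so sigma^4 = 1156.
I = 1/(2*1156) = 1/2312 = 0.000433

0.000433


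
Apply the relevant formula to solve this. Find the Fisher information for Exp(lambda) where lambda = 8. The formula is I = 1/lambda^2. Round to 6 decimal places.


Fisher information for exponential: I(lambda) = 1/lambda^2.
lambda = 8, lambda^2 = 64.
I = 1/64 = 0.015625

0.015625


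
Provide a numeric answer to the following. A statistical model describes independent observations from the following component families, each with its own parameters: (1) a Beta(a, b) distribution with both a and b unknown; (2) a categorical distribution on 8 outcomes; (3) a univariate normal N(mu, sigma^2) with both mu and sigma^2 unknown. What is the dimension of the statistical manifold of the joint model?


The dimension of a statistical manifold equals the number of free
(independent) real parameters of the model. For a product of independent
blocks the parameter counts add.
- Beta (a, b): 2.
- categorical on 8 outcomes (probabilities sum to 1): 8-1 = 7.
- normal (mu, sigma^2): 2.
Total = 2 + 7 + 2 = 11.
Dimension = 11

11


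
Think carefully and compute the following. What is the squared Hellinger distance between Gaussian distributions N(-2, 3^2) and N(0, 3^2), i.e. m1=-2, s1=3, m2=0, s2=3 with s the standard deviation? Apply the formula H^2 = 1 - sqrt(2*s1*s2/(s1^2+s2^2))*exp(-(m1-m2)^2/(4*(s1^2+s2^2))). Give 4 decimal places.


Squared Hellinger distance for Gaussians:
H^2 = 1 - sqrt(2*s1*s2/(s1^2+s2^2)) * exp(-(m1-m2)^2/(4*(s1^2+s2^2))).
s1^2 = 9, s2^2 = 9, s1^2+s2^2 = 18.
sqrt(2*3*3/(18)) = 1.0.
(m1-m2)^2 = (-2)^2 = 4.
exp(-4/(4*18)) = exp(-0.055556) = 0.945959.
H^2 = 1 - 1.0*0.945959 = 0.0540

0.0540


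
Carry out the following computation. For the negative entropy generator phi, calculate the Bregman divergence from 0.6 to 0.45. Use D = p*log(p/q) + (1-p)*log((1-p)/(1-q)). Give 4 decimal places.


Bregman divergence with negative entropy generator:
D = p*log(p/q) + (1-p)*log((1-p)/(1-q)).
p = 0.6, q = 0.45.
p*log(p/q) = 0.6*log(0.6/0.45) = 0.172609.
(1-p)*log((1-p)/(1-q)) = 0.4*log(0.4/0.55) = -0.127381.
D = 0.172609 + -0.127381 = 0.0452

0.0452


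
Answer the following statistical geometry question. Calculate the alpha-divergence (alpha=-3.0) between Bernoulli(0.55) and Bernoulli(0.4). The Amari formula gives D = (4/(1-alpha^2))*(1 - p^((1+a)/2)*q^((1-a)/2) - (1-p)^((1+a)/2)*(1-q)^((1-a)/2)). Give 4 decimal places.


Amari alpha-divergence:
D = (4/(1-alpha^2))*(1 - p^((1+a)/2)*q^((1-a)/2) - (1-p)^((1+a)/2)*(1-q)^((1-a)/2)).
alpha = -3.0, p = 0.55, q = 0.4.
e1 = (1+alpha)/2 = -1.0, e2 = (1-alpha)/2 = 2.0.
t1 = p^e1 * q^e2 = 0.55^-1.0 * 0.4^2.0 = 0.290909.
t2 = (1-p)^e1 * (1-q)^e2 = 0.45^-1.0 * 0.6^2.0 = 0.8.
4/(1-alpha^2) = -0.5.
D = -0.5*(1 - 0.290909 - 0.8) = 0.0455

0.0455


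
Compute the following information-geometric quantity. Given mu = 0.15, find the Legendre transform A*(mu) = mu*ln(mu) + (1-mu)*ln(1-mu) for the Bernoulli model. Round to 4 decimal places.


Legendre transform for Bernoulli:
A*(mu) = mu*log(mu) + (1-mu)*log(1-mu).
mu = 0.15, 1-mu = 0.85.
mu*log(mu) = 0.15*log(0.15) = -0.284568.
(1-mu)*log(1-mu) = 0.85*log(0.85) = -0.138141.
A* = -0.284568 + -0.138141 = -0.4227

-0.4227


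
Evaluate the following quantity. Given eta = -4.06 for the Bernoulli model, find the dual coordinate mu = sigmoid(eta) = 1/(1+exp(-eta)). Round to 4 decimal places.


Dual coordinate (expectation parameter) for Bernoulli:
mu = 1/(1+exp(-eta)).
eta = -4.06.
exp(-eta) = exp(4.06) = 57.974311.
mu = 1/(1+57.974311) = 0.0170

0.0170


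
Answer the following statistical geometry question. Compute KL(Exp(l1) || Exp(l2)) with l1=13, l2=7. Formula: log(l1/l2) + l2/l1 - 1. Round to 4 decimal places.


KL divergence for exponential family:
KL = log(l1/l2) + l2/l1 - 1.
log(13/7) = 0.619039.
7/13 = 0.538462.
KL = 0.619039 + 0.538462 - 1 = 0.1575

0.1575


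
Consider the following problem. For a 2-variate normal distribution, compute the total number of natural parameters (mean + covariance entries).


Exponential family dimension calculation:
For 2-dim MVN: mean has 2 params, covariance has 2*3/2 = 3 unique entries.
Total dim = 2 + 3 = 5.

5


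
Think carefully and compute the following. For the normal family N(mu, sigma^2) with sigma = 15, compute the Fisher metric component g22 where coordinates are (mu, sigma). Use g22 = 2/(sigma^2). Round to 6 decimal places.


For the 2-parameter normal family, the Fisher metric has:
  g11 = 1/sigma^2, g22 = 2/sigma^2.
sigma = 15, sigma^2 = 225.
g22 = 0.008889

0.008889


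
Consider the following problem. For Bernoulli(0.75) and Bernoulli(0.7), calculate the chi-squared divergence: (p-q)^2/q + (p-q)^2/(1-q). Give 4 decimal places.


Chi-squared divergence between Bernoulli distributions:
chi^2 = (p-q)^2/q + (p-q)^2/(1-q).
p = 0.75, q = 0.7, p-q = 0.05.
(p-q)^2 = 0.0025.
term1 = 0.0025/0.7 = 0.003571.
term2 = 0.0025/0.3 = 0.008333.
chi^2 = 0.003571 + 0.008333 = 0.0119

0.0119


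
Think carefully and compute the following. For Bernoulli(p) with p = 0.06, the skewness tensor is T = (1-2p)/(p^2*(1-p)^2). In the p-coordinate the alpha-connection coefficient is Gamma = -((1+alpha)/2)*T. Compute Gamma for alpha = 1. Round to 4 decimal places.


Skewness (Amari-Chentsov) tensor: T = (1-2p)/(p^2*(1-p)^2).
p = 0.06, 1-2p = 0.88, p^2 = 0.0036, (1-p)^2 = 0.8836.
T = 0.88/(0.0036 * 0.8836) = 276.646044.
In the p-coordinate, Gamma^(alpha) = Gamma^(0) - (alpha/2)*T with Gamma^(0) = (1/2)*g'(p) = -T/2,
so Gamma^(alpha) = -((1+alpha)/2)*T.
alpha = 1, -(1+alpha)/2 = -1.0.
Gamma = -1.0 * 276.646044 = -276.6460

-276.6460


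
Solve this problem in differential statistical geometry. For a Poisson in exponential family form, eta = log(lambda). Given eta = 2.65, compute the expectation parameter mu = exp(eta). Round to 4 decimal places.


Expectation parameter for Poisson exponential family:
mu = exp(eta).
eta = 2.65.
mu = exp(2.65) = 14.1540

14.1540


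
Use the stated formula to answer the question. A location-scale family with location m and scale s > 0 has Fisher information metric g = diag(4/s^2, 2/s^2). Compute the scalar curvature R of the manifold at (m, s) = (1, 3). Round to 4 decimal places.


The metric has the form g = (A dm^2 + B ds^2)/s^2 with A = 4, B = 2.
Substitute u = sqrt(A/B)*m: g = B*(du^2 + ds^2)/s^2, i.e. B times the
Poincare upper half-plane metric, which has constant Gaussian curvature -1.
Scaling a 2D metric by a constant c divides the Gaussian curvature by c,
so K = -1/B = -1/(2) = -0.5000 everywhere (the point (m, s) = (1, 3) is irrelevant:
the curvature is constant).
Scalar curvature in dimension 2: R = 2K = -2/(2) = -1.0000.

-1.0000


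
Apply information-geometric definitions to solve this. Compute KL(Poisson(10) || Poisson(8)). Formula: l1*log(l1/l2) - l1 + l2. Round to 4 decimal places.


KL divergence for Poisson:
KL = l1*log(l1/l2) - l1 + l2.
l1 = 10, l2 = 8.
log(10/8) = 0.223144.
l1*log(l1/l2) = 10 * 0.223144 = 2.231436.
KL = 2.231436 - 10 + 8 = 0.2314

0.2314


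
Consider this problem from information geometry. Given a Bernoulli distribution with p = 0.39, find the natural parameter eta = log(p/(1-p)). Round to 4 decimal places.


Natural parameter for Bernoulli: eta = log(p/(1-p)).
p = 0.39, 1-p = 0.61.
p/(1-p) = 0.639344.
eta = log(0.639344) = -0.4473

-0.4473


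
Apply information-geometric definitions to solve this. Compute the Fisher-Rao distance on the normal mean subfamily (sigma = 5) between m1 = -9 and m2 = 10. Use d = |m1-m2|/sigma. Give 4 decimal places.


On the fixed-variance normal subfamily, geodesic distance = |m1-m2|/sigma.
|-9 - 10| = 19.
sigma = 5.
d = 19/5 = 3.8000

3.8000


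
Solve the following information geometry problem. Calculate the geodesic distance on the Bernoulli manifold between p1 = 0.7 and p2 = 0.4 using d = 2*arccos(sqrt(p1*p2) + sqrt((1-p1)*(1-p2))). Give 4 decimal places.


Geodesic distance on Bernoulli manifold:
d(p1,p2) = 2*arccos(sqrt(p1*p2) + sqrt((1-p1)*(1-p2))).
sqrt(p1*p2) = sqrt(0.7*0.4) = 0.52915.
sqrt((1-p1)*(1-p2)) = sqrt(0.3*0.6) = 0.424264.
arg = 0.52915 + 0.424264 = 0.953414.
d = 2*arccos(0.953414) = 0.6129

0.6129


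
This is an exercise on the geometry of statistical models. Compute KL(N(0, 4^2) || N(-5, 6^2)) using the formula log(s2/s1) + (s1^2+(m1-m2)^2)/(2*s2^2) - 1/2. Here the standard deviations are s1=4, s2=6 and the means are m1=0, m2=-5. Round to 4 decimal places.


KL divergence between normal distributions:
KL = log(s2/s1) + (s1^2 + (m1-m2)^2)/(2*s2^2) - 1/2.
log(6/4) = 0.405465.
(4^2 + (0--5)^2)/(2*6^2) = (16 + 25)/72 = 0.569444.
KL = 0.405465 + 0.569444 - 0.5 = 0.4749

0.4749


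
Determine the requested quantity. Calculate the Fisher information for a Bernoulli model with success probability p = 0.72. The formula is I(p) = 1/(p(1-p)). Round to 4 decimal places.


For Bernoulli(p), Fisher information is I(p) = 1/(p*(1-p)).
p = 0.72, 1-p = 0.28.
p*(1-p) = 0.2016.
I(p) = 1/0.2016 = 4.9603

4.9603


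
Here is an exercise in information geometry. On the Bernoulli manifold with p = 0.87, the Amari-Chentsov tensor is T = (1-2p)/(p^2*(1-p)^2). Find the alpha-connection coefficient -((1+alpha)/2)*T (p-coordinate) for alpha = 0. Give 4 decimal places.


Skewness (Amari-Chentsov) tensor: T = (1-2p)/(p^2*(1-p)^2).
p = 0.87, 1-2p = -0.74, p^2 = 0.7569, (1-p)^2 = 0.0169.
T = -0.74/(0.7569 * 0.0169) = -57.850419.
In the p-coordinate, Gamma^(alpha) = Gamma^(0) - (alpha/2)*T with Gamma^(0) = (1/2)*g'(p) = -T/2,
so Gamma^(alpha) = -((1+alpha)/2)*T.
alpha = 0, -(1+alpha)/2 = -0.5.
Gamma = -0.5 * -57.850419 = 28.9252

28.9252


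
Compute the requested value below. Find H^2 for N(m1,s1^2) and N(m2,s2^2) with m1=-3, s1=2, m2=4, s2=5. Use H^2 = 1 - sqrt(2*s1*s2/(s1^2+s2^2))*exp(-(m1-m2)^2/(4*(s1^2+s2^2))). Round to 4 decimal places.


Squared Hellinger distance for Gaussians:
H^2 = 1 - sqrt(2*s1*s2/(s1^2+s2^2)) * exp(-(m1-m2)^2/(4*(s1^2+s2^2))).
s1^2 = 4, s2^2 = 25, s1^2+s2^2 = 29.
sqrt(2*2*5/(29)) = 0.830455.
(m1-m2)^2 = (-7)^2 = 49.
exp(-49/(4*29)) = exp(-0.422414) = 0.655463.
H^2 = 1 - 0.830455*0.655463 = 0.4557

0.4557


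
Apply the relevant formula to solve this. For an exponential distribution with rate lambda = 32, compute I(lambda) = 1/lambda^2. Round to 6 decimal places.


Fisher information for exponential: I(lambda) = 1/lambda^2.
lambda = 32, lambda^2 = 1024.
I = 1/1024 = 0.000977

0.000977


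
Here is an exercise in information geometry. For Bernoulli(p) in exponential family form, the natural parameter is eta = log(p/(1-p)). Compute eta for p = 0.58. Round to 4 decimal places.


Natural parameter for Bernoulli: eta = log(p/(1-p)).
p = 0.58, 1-p = 0.42.
p/(1-p) = 1.380952.
eta = log(1.380952) = 0.3228

0.3228


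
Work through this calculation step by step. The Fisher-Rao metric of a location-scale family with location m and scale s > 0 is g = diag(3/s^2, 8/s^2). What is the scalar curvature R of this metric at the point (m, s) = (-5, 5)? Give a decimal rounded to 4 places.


The metric has the form g = (A dm^2 + B ds^2)/s^2 with A = 3, B = 8.
Substitute u = sqrt(A/B)*m: g = B*(du^2 + ds^2)/s^2, i.e. B times the
Poincare upper half-plane metric, which has constant Gaussian curvature -1.
Scaling a 2D metric by a constant c divides the Gaussian curvature by c,
so K = -1/B = -1/(8) = -0.1250 everywhere (the point (m, s) = (-5, 5) is irrelevant:
the curvature is constant).
Scalar curvature in dimension 2: R = 2K = -2/(8) = -0.2500.

-0.2500


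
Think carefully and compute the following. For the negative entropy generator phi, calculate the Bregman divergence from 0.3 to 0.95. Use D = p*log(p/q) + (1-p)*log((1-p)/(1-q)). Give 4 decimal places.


Bregman divergence with negative entropy generator:
D = p*log(p/q) + (1-p)*log((1-p)/(1-q)).
p = 0.3, q = 0.95.
p*log(p/q) = 0.3*log(0.3/0.95) = -0.345804.
(1-p)*log((1-p)/(1-q)) = 0.7*log(0.7/0.05) = 1.84734.
D = -0.345804 + 1.84734 = 1.5015

1.5015


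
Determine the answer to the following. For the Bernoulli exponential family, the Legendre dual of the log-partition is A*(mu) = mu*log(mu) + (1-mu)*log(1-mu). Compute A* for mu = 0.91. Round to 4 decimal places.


Legendre transform for Bernoulli:
A*(mu) = mu*log(mu) + (1-mu)*log(1-mu).
mu = 0.91, 1-mu = 0.09.
mu*log(mu) = 0.91*log(0.91) = -0.085823.
(1-mu)*log(1-mu) = 0.09*log(0.09) = -0.216715.
A* = -0.085823 + -0.216715 = -0.3025

-0.3025


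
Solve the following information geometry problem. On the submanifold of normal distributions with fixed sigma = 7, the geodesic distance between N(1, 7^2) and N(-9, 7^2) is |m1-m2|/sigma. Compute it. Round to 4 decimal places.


On the fixed-variance normal subfamily, geodesic distance = |m1-m2|/sigma.
|1 - -9| = 10.
sigma = 7.
d = 10/7 = 1.4286

1.4286


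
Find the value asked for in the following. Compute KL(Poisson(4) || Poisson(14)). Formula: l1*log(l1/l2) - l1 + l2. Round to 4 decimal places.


KL divergence for Poisson:
KL = l1*log(l1/l2) - l1 + l2.
l1 = 4, l2 = 14.
log(4/14) = -1.252763.
l1*log(l1/l2) = 4 * -1.252763 = -5.011052.
KL = -5.011052 - 4 + 14 = 4.9889

4.9889


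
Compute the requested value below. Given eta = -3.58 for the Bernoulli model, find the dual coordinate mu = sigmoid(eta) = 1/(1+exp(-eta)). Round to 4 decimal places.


Dual coordinate (expectation parameter) for Bernoulli:
mu = 1/(1+exp(-eta)).
eta = -3.58.
exp(-eta) = exp(3.58) = 35.873541.
mu = 1/(1+35.873541) = 0.0271

0.0271


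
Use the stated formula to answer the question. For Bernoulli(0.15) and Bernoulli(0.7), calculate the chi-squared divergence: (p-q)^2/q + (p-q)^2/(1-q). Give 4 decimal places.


Chi-squared divergence between Bernoulli distributions:
chi^2 = (p-q)^2/q + (p-q)^2/(1-q).
p = 0.15, q = 0.7, p-q = -0.55.
(p-q)^2 = 0.3025.
term1 = 0.3025/0.7 = 0.432143.
term2 = 0.3025/0.3 = 1.008333.
chi^2 = 0.432143 + 1.008333 = 1.4405

1.4405


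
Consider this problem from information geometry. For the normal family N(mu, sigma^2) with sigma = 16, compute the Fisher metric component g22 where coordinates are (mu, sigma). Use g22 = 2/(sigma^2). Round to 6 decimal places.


For the 2-parameter normal family, the Fisher metric has:
  g11 = 1/sigma^2, g22 = 2/sigma^2.
sigma = 16, sigma^2 = 256.
g22 = 0.007813

0.007813


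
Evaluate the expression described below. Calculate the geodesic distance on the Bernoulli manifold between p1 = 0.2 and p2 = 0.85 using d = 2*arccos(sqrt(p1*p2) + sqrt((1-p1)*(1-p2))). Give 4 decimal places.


Geodesic distance on Bernoulli manifold:
d(p1,p2) = 2*arccos(sqrt(p1*p2) + sqrt((1-p1)*(1-p2))).
sqrt(p1*p2) = sqrt(0.2*0.85) = 0.412311.
sqrt((1-p1)*(1-p2)) = sqrt(0.8*0.15) = 0.34641.
arg = 0.412311 + 0.34641 = 0.758721.
d = 2*arccos(0.758721) = 1.4189

1.4189


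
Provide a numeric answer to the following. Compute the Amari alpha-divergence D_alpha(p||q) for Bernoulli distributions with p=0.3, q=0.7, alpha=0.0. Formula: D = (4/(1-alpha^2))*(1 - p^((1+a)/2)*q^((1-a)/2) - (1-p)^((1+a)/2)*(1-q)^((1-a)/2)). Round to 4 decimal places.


Amari alpha-divergence:
D = (4/(1-alpha^2))*(1 - p^((1+a)/2)*q^((1-a)/2) - (1-p)^((1+a)/2)*(1-q)^((1-a)/2)).
alpha = 0.0, p = 0.3, q = 0.7.
e1 = (1+alpha)/2 = 0.5, e2 = (1-alpha)/2 = 0.5.
t1 = p^e1 * q^e2 = 0.3^0.5 * 0.7^0.5 = 0.458258.
t2 = (1-p)^e1 * (1-q)^e2 = 0.7^0.5 * 0.3^0.5 = 0.458258.
4/(1-alpha^2) = 4.0.
D = 4.0*(1 - 0.458258 - 0.458258) = 0.3339

0.3339


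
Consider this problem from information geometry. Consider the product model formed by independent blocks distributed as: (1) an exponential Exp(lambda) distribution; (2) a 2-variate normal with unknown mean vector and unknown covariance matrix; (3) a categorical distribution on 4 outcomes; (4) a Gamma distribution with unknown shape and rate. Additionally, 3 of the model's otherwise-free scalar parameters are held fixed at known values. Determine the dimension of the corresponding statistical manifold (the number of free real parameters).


The dimension of a statistical manifold equals the number of free
(independent) real parameters of the model. For a product of independent
blocks the parameter counts add.
- exponential (lambda): 1.
- 2-variate normal: 2 (mean) + 2*3/2 = 3 (symmetric covariance) = 5.
- categorical on 4 outcomes (probabilities sum to 1): 4-1 = 3.
- Gamma (shape, rate): 2.
Total = 1 + 5 + 3 + 2 = 11.
3 parameter(s) fixed at known values: 11 - 3 = 8.
Dimension = 8

8


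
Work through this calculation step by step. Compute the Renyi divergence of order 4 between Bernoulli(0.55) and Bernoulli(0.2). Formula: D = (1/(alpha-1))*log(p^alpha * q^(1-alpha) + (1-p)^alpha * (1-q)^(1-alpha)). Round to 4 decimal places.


Renyi divergence of order alpha between Bernoulli distributions:
D = (1/(alpha-1))*log(p^alpha * q^(1-alpha) + (1-p)^alpha * (1-q)^(1-alpha)).
alpha = 4, p = 0.55, q = 0.2.
p^alpha * q^(1-alpha) = 0.55^4 * 0.2^-3 = 11.438281.
(1-p)^alpha * (1-q)^(1-alpha) = 0.45^4 * 0.8^-3 = 0.08009.
sum = 11.438281 + 0.08009 = 11.518372.
D = (1/3)*log(11.518372) = 0.8146

0.8146


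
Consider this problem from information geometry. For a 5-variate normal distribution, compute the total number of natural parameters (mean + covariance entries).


Exponential family dimension calculation:
For 5-dim MVN: mean has 5 params, covariance has 5*6/2 = 15 unique entries.
Total dim = 5 + 15 = 20.

20


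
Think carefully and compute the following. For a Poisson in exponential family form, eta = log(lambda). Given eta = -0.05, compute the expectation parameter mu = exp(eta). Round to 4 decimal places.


Expectation parameter for Poisson exponential family:
mu = exp(eta).
eta = -0.05.
mu = exp(-0.05) = 0.9512

0.9512


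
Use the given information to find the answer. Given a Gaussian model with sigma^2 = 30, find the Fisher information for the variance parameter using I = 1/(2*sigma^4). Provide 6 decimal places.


Fisher information for variance: I(sigma^2) = 1/(2*sigma^4).
sigma^2 = 30, so sigma^4 = 900.
I = 1/(2*900) = 1/1800 = 0.000556

0.000556


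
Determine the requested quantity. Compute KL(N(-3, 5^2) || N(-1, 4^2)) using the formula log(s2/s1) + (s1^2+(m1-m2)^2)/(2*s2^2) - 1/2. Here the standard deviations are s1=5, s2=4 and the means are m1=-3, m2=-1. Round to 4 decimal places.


KL divergence between normal distributions:
KL = log(s2/s1) + (s1^2 + (m1-m2)^2)/(2*s2^2) - 1/2.
log(4/5) = -0.223144.
(5^2 + (-3--1)^2)/(2*4^2) = (25 + 4)/32 = 0.90625.
KL = -0.223144 + 0.90625 - 0.5 = 0.1831

0.1831


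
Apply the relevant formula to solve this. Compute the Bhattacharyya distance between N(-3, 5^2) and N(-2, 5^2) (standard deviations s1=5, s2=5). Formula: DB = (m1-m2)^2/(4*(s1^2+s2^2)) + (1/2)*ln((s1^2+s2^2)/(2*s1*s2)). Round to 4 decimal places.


Bhattacharyya distance between two Gaussians:
DB = (m1-m2)^2/(4*(s1^2+s2^2)) + (1/2)*ln((s1^2+s2^2)/(2*s1*s2)).
(m1-m2)^2 = (-1)^2 = 1.
s1^2+s2^2 = 25 + 25 = 50.
term1 = 1/200 = 0.005.
term2 = 0.5*ln(50/50.0) = 0.0.
DB = 0.005 + 0.0 = 0.0050

0.0050


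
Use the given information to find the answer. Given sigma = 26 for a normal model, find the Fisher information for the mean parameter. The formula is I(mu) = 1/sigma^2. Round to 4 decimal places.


The Fisher information for the mean of a normal distribution is I(mu) = 1/sigma^2.
sigma = 26, so sigma^2 = 676.
I(mu) = 1/676 = 0.0015

0.0015


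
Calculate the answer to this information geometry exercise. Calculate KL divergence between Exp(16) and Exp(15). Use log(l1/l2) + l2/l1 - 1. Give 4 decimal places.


KL divergence for exponential family:
KL = log(l1/l2) + l2/l1 - 1.
log(16/15) = 0.064539.
15/16 = 0.9375.
KL = 0.064539 + 0.9375 - 1 = 0.0020

0.0020


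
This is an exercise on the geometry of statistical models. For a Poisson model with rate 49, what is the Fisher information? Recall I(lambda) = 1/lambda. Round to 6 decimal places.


Fisher information for Poisson: I(lambda) = 1/lambda.
lambda = 49.
I(lambda) = 1/49 = 0.020408

0.020408


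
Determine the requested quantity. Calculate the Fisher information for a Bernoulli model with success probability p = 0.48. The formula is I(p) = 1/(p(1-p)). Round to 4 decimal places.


For Bernoulli(p), Fisher information is I(p) = 1/(p*(1-p)).
p = 0.48, 1-p = 0.52.
p*(1-p) = 0.2496.
I(p) = 1/0.2496 = 4.0064

4.0064
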